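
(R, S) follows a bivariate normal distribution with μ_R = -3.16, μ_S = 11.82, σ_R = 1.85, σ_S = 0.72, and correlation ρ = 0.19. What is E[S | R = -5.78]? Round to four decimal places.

11.6263

The regression of S on R has slope ρ·σ_S/σ_R and passes through (μ_R, μ_S).
E[S | R=-5.78] = 11.82 + (0.19)·(0.72/1.85)·(-5.78 − (-3.16)) = 11.82 + (0.073946)·(-2.62) = 11.6263.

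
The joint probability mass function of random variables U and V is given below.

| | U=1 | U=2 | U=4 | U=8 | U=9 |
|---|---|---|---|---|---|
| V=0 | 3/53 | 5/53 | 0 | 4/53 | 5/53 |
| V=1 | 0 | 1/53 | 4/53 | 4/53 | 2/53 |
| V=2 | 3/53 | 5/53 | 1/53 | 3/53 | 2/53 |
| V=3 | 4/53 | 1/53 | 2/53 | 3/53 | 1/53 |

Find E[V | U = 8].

P(U = 8) = 14/53.
Σ V·P over the event = 0·(4/53) + 1·(4/53) + 2·(3/53) + 3·(3/53) = 19/53.
E[V | U = 8] = (19/53) / (14/53) = 19/14.

19/14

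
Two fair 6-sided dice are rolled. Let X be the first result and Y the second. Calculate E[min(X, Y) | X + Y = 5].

P(X + Y = 5) = 1/9.
Summing min(X,Y)·P(x,y) over outcomes with X + Y = 5 gives 1/6.
E[min(X, Y) | X + Y = 5] = (1/6) / (1/9) = 3/2.

3/2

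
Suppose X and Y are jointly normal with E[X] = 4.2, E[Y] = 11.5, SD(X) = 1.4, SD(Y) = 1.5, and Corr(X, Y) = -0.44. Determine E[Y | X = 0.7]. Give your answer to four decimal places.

13.1500

For a bivariate normal, E[Y | X=x] = μ_Y + ρ·(σ_Y/σ_X)·(x − μ_X).
E[Y | X=0.7] = 11.5 + (-0.44)·(1.5/1.4)·(0.7 − (4.2)) = 11.5 + (-0.47143)·(-3.5) = 13.1500.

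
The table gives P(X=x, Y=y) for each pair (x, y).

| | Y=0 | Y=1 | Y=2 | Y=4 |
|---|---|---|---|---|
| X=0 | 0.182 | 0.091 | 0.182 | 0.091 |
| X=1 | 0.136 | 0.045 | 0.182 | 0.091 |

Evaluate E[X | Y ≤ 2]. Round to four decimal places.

0.4438

P(Y ≤ 2) = 0.818.
Σ X·P over the event = 0·(0.182) + 0·(0.091) + 0·(0.182) + 1·(0.136) + 1·(0.045) + 1·(0.182) = 0.363.
E[X | Y ≤ 2] = (0.363) / (0.818) = 0.4438.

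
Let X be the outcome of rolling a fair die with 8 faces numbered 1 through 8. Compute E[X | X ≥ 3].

11/2

Given X ≥ 3, X is equally likely to be any of {3, 4, 5, 6, 7, 8}.
E[X | X ≥ 3] = (3 + 4 + 5 + 6 + 7 + 8) / 6 = 11/2.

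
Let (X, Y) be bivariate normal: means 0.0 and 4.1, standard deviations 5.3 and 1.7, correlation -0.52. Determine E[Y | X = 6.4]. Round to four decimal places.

For a bivariate normal, E[Y | X=x] = μ_Y + ρ·(σ_Y/σ_X)·(x − μ_X).
E[Y | X=6.4] = 4.1 + (-0.52)·(1.7/5.3)·(6.4 − (0.0)) = 4.1 + (-0.16679)·(6.4) = 3.0325.

3.0325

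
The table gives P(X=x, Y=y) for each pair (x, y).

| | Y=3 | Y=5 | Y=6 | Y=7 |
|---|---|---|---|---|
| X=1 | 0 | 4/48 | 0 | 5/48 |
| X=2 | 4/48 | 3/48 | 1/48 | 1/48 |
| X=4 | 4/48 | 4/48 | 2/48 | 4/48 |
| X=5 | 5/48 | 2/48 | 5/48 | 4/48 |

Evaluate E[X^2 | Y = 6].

161/8

P(Y = 6) = 1/6.
Σ X^2·P over the event = 4·(1/48) + 16·(2/48) + 25·(5/48) = 161/48.
E[X^2 | Y = 6] = (161/48) / (1/6) = 161/8.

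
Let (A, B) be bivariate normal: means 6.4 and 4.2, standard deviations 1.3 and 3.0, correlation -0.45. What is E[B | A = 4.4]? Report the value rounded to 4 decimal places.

6.2769

For a bivariate normal, E[B | A=x] = μ_B + ρ·(σ_B/σ_A)·(x − μ_A).
E[B | A=4.4] = 4.2 + (-0.45)·(3.0/1.3)·(4.4 − (6.4)) = 4.2 + (-1.03846)·(-2) = 6.2769.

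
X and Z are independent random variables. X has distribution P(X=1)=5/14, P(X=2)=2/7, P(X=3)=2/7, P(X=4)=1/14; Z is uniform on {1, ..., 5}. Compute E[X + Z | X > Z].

P(X > Z) = 3/14.
Summing (X+Z)·P(x,y) over outcomes with X > Z gives 33/35.
E[X + Z | X > Z] = (33/35) / (3/14) = 22/5.

22/5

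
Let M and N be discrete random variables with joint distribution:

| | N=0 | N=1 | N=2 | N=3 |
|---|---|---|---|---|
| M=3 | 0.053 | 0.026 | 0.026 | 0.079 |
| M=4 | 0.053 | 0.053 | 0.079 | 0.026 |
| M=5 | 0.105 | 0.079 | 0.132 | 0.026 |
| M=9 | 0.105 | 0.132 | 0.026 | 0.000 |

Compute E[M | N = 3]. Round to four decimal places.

3.5954

P(N = 3) = 0.131.
Σ M·P over the event = 3·(0.079) + 4·(0.026) + 5·(0.026) = 0.471.
E[M | N = 3] = (0.471) / (0.131) = 3.5954.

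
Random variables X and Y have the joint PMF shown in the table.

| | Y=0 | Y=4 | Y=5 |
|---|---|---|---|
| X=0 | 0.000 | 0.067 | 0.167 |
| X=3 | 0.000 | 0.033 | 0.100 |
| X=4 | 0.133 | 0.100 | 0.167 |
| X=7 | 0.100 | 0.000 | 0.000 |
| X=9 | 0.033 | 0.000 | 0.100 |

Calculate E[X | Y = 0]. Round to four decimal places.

P(Y = 0) = 0.266.
Summing X·P(X=x,Y=y) over the conditioning event gives 1.529.
E[X | Y = 0] = (1.529) / (0.266) = 5.7481.

5.7481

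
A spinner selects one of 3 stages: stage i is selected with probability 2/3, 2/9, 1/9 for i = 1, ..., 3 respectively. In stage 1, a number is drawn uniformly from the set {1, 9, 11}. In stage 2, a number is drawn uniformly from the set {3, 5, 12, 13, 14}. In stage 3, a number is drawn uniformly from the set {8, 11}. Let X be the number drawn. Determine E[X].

E[X | stage 1] = (1+9+11)/3 = 7.
E[X | stage 2] = (3+5+12+13+14)/5 = 47/5.
E[X | stage 3] = (8+11)/2 = 19/2.
E[X] = (2/3)·(7) + (2/9)·(47/5) + (1/9)·(19/2) = 703/90.

703/90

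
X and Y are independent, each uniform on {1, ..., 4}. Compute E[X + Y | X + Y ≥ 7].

Outcomes with X + Y ≥ 7: (3,4), (4,3), (4,4), each with probability 1/16.
E[X + Y | X + Y ≥ 7] = (7 + 7 + 8) / 3 = 22/3.

22/3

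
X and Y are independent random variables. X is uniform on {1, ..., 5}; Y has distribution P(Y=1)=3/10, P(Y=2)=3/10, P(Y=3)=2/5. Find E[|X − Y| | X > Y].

P(X > Y) = 29/50.
Summing |X−Y|·P(x,y) over outcomes with X > Y gives 6/5.
E[|X − Y| | X > Y] = (6/5) / (29/50) = 60/29.

60/29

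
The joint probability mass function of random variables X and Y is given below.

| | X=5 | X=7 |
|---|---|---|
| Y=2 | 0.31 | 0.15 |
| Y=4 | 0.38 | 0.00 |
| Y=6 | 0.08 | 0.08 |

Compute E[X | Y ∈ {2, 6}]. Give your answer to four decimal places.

P(Y ∈ {2, 6}) = 0.62.
Σ X·P over the event = 5·(0.31) + 5·(0.08) + 7·(0.15) + 7·(0.08) = 3.56.
E[X | Y ∈ {2, 6}] = (3.56) / (0.62) = 5.7419.

5.7419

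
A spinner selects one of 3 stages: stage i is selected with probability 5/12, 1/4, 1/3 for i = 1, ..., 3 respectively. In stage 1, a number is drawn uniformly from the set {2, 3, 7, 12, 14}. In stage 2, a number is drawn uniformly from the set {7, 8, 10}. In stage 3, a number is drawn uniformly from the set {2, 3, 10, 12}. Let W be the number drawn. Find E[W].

E[W | stage 1] = (2+3+7+12+14)/5 = 38/5.
E[W | stage 2] = (7+8+10)/3 = 25/3.
E[W | stage 3] = (2+3+10+12)/4 = 27/4.
By the law of total expectation,
E[W] = (5/12)·(38/5) + (1/4)·(25/3) + (1/3)·(27/4) = 15/2.

15/2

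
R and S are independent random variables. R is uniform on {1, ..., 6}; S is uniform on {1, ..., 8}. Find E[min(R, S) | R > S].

7/3

P(R > S) = 5/16.
Summing min(R,S)·P(x,y) over outcomes with R > S gives 35/48.
E[min(R, S) | R > S] = (35/48) / (5/16) = 7/3.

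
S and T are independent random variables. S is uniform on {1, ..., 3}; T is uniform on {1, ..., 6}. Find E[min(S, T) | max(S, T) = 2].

4/3

Outcomes with max(S, T) = 2: (1,2), (2,1), (2,2), each with probability 1/18.
E[min(S, T) | max(S, T) = 2] = (1 + 1 + 2) / 3 = 4/3.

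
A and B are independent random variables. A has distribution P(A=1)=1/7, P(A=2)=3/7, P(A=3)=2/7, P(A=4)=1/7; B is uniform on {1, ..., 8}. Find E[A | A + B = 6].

P(A + B = 6) = 1/8.
Summing A·P(x,y) over outcomes with A + B = 6 gives 17/56.
E[A | A + B = 6] = (17/56) / (1/8) = 17/7.

17/7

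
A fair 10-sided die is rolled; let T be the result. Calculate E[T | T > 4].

15/2

Given T > 4, T is equally likely to be any of {5, 6, 7, 8, 9, 10}.
E[T | T > 4] = (5 + 6 + 7 + 8 + 9 + 10) / 6 = 15/2.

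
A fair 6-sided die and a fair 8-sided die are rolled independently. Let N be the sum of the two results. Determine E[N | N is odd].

8

P(N is odd) = 1/2.
Σ over the event: 3·1/24 + 5·1/12 + 7·1/8 + 9·1/8 + 11·1/12 + 13·1/24 = 4.
E[N | N is odd] = (4) / (1/2) = 8.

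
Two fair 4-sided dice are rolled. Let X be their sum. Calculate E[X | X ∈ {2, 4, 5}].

P(X ∈ {2, 4, 5}) = 1/2.
Σ over the event: 2·1/16 + 4·3/16 + 5·1/4 = 17/8.
E[X | X ∈ {2, 4, 5}] = (17/8) / (1/2) = 17/4.

17/4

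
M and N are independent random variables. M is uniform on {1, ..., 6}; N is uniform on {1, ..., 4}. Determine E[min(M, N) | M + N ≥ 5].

P(M + N ≥ 5) = 3/4.
Summing min(M,N)·P(x,y) over outcomes with M + N ≥ 5 gives 43/24.
E[min(M, N) | M + N ≥ 5] = (43/24) / (3/4) = 43/18.

43/18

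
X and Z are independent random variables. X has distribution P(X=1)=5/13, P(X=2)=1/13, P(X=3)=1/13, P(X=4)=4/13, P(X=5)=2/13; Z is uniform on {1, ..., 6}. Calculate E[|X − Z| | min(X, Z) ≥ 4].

8/9

P(min(X, Z) ≥ 4) = 3/13.
Summing |X−Z|·P(x,y) over outcomes with min(X, Z) ≥ 4 gives 8/39.
E[|X − Z| | min(X, Z) ≥ 4] = (8/39) / (3/13) = 8/9.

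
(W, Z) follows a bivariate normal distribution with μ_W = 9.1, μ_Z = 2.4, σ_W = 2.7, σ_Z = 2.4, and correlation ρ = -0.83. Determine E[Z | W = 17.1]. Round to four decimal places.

E[Z | W=x] = μ_Z + ρ(σ_Z/σ_W)(x − μ_W) for jointly normal variables.
E[Z | W=17.1] = 2.4 + (-0.83)·(2.4/2.7)·(17.1 − (9.1)) = 2.4 + (-0.73778)·(8) = -3.5022.

-3.5022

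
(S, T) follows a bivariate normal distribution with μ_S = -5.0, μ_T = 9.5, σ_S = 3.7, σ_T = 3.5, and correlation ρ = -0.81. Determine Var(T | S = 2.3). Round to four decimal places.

4.2128

Var(T | S=x) = (1 − ρ²)·σ_T².
Var(T | S=2.3) = (3.5)²·(1 − (-0.81)²) = 12.25·0.3439 = 4.2128.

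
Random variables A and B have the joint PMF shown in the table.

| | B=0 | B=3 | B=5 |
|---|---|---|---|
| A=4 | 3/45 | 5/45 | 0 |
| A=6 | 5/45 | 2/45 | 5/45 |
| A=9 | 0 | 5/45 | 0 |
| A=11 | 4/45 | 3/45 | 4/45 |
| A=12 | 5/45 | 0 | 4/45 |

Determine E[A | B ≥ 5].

122/13

P(B ≥ 5) = 13/45.
Summing A·P(A=x,B=y) over the conditioning event gives 122/45.
E[A | B ≥ 5] = (122/45) / (13/45) = 122/13.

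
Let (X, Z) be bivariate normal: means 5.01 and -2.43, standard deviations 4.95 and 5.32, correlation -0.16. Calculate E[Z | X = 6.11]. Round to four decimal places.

-2.6192

For a bivariate normal, E[Z | X=x] = μ_Z + ρ·(σ_Z/σ_X)·(x − μ_X).
E[Z | X=6.11] = -2.43 + (-0.16)·(5.32/4.95)·(6.11 − (5.01)) = -2.43 + (-0.17196)·(1.1) = -2.6192.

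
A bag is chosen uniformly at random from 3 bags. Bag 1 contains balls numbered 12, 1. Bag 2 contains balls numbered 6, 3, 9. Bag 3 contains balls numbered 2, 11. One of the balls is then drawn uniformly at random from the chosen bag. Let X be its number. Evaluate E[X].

E[X | bag 1] = (12+1)/2 = 13/2.
E[X | bag 2] = (6+3+9)/3 = 6.
E[X | bag 3] = (2+11)/2 = 13/2.
E[X] = (1/3)·(13/2) + (1/3)·(6) + (1/3)·(13/2) = 19/3.

19/3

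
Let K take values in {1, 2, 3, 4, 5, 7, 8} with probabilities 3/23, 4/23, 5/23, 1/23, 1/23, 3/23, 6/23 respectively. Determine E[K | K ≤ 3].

13/6

P(K ≤ 3) = 12/23.
Σ over the event: 1·3/23 + 2·4/23 + 3·5/23 = 26/23.
E[K | K ≤ 3] = (26/23) / (12/23) = 13/6.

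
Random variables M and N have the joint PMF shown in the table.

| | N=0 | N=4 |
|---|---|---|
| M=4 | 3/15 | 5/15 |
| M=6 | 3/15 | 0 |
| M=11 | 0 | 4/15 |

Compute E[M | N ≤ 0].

P(N ≤ 0) = 2/5.
Σ M·P over the event = 4·(3/15) + 6·(3/15) = 2.
E[M | N ≤ 0] = (2) / (2/5) = 5.

5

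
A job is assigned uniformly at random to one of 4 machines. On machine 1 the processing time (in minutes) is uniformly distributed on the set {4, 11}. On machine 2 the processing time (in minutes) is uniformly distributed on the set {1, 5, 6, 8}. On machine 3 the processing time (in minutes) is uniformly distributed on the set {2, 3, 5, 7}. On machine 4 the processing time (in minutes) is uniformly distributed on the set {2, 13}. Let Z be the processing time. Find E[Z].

E[Z | machine 1] = (4+11)/2 = 15/2.
E[Z | machine 2] = (1+5+6+8)/4 = 5.
E[Z | machine 3] = (2+3+5+7)/4 = 17/4.
E[Z | machine 4] = (2+13)/2 = 15/2.
By the law of total expectation,
E[Z] = (1/4)·(15/2) + (1/4)·(5) + (1/4)·(17/4) + (1/4)·(15/2) = 97/16.

97/16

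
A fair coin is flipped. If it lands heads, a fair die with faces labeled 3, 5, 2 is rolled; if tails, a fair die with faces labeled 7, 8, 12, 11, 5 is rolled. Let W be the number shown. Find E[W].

179/30

E[W | heads] = (3+5+2)/3 = 10/3.
E[W | tails] = (7+8+12+11+5)/5 = 43/5.
By the law of total expectation,
E[W] = (1/2)·(10/3) + (1/2)·(43/5) = 179/30.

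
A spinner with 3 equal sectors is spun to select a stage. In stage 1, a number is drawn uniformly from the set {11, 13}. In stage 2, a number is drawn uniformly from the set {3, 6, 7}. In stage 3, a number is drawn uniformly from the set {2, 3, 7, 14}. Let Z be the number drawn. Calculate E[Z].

143/18

E[Z | stage 1] = (11+13)/2 = 12.
E[Z | stage 2] = (3+6+7)/3 = 16/3.
E[Z | stage 3] = (2+3+7+14)/4 = 13/2.
E[Z] = (1/3)·(12) + (1/3)·(16/3) + (1/3)·(13/2) = 143/18.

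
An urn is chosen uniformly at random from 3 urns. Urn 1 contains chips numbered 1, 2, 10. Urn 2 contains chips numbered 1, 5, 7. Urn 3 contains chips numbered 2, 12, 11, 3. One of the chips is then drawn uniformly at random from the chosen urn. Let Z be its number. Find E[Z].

E[Z | urn 1] = (1+2+10)/3 = 13/3.
E[Z | urn 2] = (1+5+7)/3 = 13/3.
E[Z | urn 3] = (2+12+11+3)/4 = 7.
E[Z] = (1/3)·(13/3) + (1/3)·(13/3) + (1/3)·(7) = 47/9.

47/9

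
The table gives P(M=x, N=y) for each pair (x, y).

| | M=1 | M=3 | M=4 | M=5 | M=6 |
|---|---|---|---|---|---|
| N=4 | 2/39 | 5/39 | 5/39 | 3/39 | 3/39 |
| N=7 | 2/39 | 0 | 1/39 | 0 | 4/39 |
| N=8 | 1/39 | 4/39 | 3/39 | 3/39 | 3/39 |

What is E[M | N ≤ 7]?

4

P(N ≤ 7) = 25/39.
Σ M·P over the event = 1·(2/39) + 1·(2/39) + 3·(5/39) + 4·(5/39) + 4·(1/39) + 5·(3/39) + 6·(3/39) + 6·(4/39) = 100/39.
E[M | N ≤ 7] = (100/39) / (25/39) = 4.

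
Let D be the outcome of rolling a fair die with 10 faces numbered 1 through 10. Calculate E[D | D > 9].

10

Given D > 9, D is equally likely to be any of {10}.
E[D | D > 9] = (10) / 1 = 10.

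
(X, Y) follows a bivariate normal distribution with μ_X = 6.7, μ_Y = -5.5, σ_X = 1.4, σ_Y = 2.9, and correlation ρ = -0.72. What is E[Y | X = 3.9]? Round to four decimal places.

-1.3240

The regression of Y on X has slope ρ·σ_Y/σ_X and passes through (μ_X, μ_Y).
E[Y | X=3.9] = -5.5 + (-0.72)·(2.9/1.4)·(3.9 − (6.7)) = -5.5 + (-1.49143)·(-2.8) = -1.3240.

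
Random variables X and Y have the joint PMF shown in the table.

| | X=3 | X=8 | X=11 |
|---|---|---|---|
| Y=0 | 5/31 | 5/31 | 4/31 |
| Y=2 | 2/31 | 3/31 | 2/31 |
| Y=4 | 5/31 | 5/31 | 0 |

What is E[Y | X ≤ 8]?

2

P(X ≤ 8) = 25/31.
Summing Y·P(X=x,Y=y) over the conditioning event gives 50/31.
E[Y | X ≤ 8] = (50/31) / (25/31) = 2.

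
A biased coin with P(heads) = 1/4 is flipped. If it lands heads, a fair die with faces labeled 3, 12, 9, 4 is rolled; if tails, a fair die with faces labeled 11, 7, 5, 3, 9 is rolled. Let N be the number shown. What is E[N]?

E[N | heads] = (3+12+9+4)/4 = 7.
E[N | tails] = (11+7+5+3+9)/5 = 7.
By the law of total expectation,
E[N] = (1/4)·(7) + (3/4)·(7) = 7.

7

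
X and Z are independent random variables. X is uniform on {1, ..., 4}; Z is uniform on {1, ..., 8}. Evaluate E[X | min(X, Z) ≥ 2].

P(min(X, Z) ≥ 2) = 21/32.
Summing X·P(x,y) over outcomes with min(X, Z) ≥ 2 gives 63/32.
E[X | min(X, Z) ≥ 2] = (63/32) / (21/32) = 3.

3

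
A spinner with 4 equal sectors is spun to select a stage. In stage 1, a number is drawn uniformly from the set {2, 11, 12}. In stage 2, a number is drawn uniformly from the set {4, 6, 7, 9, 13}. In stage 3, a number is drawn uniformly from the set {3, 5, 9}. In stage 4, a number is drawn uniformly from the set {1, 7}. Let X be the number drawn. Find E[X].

E[X | stage 1] = (2+11+12)/3 = 25/3.
E[X | stage 2] = (4+6+7+9+13)/5 = 39/5.
E[X | stage 3] = (3+5+9)/3 = 17/3.
E[X | stage 4] = (1+7)/2 = 4.
E[X] = (1/4)·(25/3) + (1/4)·(39/5) + (1/4)·(17/3) + (1/4)·(4) = 129/20.

129/20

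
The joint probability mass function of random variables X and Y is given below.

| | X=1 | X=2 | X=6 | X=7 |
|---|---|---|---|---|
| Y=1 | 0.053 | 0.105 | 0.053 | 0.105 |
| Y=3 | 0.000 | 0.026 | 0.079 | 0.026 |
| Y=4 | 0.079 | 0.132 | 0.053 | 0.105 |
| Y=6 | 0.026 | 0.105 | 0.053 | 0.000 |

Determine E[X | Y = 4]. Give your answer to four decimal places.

3.7832

P(Y = 4) = 0.369.
Σ X·P over the event = 1·(0.079) + 2·(0.132) + 6·(0.053) + 7·(0.105) = 1.396.
E[X | Y = 4] = (1.396) / (0.369) = 3.7832.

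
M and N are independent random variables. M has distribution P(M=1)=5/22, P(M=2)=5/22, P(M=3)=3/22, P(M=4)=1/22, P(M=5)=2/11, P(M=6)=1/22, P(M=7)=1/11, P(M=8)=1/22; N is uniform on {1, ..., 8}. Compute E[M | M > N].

145/27

P(M > N) = 27/88.
Summing M·P(x,y) over outcomes with M > N gives 145/88.
E[M | M > N] = (145/88) / (27/88) = 145/27.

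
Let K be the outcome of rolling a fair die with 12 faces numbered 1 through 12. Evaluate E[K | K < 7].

7/2

Given K < 7, K is equally likely to be any of {1, 2, 3, 4, 5, 6}.
E[K | K < 7] = (1 + 2 + 3 + 4 + 5 + 6) / 6 = 7/2.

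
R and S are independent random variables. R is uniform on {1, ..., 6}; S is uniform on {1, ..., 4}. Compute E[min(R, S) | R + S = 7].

9/4

Outcomes with R + S = 7: (3,4), (4,3), (5,2), (6,1), each with probability 1/24.
E[min(R, S) | R + S = 7] = (3 + 3 + 2 + 1) / 4 = 9/4.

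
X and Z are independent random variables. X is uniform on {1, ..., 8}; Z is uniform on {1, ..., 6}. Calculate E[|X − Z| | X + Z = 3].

Outcomes with X + Z = 3: (1,2), (2,1), each with probability 1/48.
E[|X − Z| | X + Z = 3] = (1 + 1) / 2 = 1.

1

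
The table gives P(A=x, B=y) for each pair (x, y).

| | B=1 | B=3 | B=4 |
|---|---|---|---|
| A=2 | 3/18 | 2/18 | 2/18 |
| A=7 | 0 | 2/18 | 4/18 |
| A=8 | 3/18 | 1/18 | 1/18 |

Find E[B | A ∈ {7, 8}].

32/11

P(A ∈ {7, 8}) = 11/18.
Σ B·P over the event = 3·(2/18) + 4·(4/18) + 1·(3/18) + 3·(1/18) + 4·(1/18) = 16/9.
E[B | A ∈ {7, 8}] = (16/9) / (11/18) = 32/11.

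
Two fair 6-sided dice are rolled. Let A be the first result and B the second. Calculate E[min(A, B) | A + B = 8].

14/5

Outcomes with A + B = 8: (2,6), (3,5), (4,4), (5,3), (6,2), each with probability 1/36.
E[min(A, B) | A + B = 8] = (2 + 3 + 4 + 3 + 2) / 5 = 14/5.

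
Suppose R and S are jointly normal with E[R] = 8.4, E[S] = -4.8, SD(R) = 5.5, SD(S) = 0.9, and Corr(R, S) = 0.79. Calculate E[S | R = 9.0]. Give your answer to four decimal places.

For a bivariate normal, E[S | R=x] = μ_S + ρ·(σ_S/σ_R)·(x − μ_R).
E[S | R=9.0] = -4.8 + (0.79)·(0.9/5.5)·(9.0 − (8.4)) = -4.8 + (0.12927)·(0.6) = -4.7224.

-4.7224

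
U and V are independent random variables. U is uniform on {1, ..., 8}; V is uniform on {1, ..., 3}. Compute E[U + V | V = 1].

11/2

Outcomes with V = 1: (1,1), (2,1), (3,1), (4,1), (5,1), (6,1), (7,1), (8,1), each with probability 1/24.
E[U + V | V = 1] = (2 + 3 + 4 + 5 + 6 + 7 + 8 + 9) / 8 = 11/2.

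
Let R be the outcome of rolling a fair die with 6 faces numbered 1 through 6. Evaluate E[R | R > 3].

5

Given R > 3, R is equally likely to be any of {4, 5, 6}.
E[R | R > 3] = (4 + 5 + 6) / 3 = 5.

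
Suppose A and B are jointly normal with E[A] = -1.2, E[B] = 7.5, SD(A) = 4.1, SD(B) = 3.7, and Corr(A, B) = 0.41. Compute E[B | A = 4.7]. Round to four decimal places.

9.6830

The regression of B on A has slope ρ·σ_B/σ_A and passes through (μ_A, μ_B).
E[B | A=4.7] = 7.5 + (0.41)·(3.7/4.1)·(4.7 − (-1.2)) = 7.5 + (0.37)·(5.9) = 9.6830.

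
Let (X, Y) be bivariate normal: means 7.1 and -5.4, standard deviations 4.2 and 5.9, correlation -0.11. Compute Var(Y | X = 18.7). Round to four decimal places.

34.3888

Var(Y | X=x) = (1 − ρ²)·σ_Y².
Var(Y | X=18.7) = (5.9)²·(1 − (-0.11)²) = 34.81·0.9879 = 34.3888.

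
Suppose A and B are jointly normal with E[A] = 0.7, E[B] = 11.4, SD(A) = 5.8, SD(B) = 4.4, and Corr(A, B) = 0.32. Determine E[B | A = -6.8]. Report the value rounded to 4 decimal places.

9.5793

E[B | A=x] = μ_B + ρ(σ_B/σ_A)(x − μ_A) for jointly normal variables.
E[B | A=-6.8] = 11.4 + (0.32)·(4.4/5.8)·(-6.8 − (0.7)) = 11.4 + (0.24276)·(-7.5) = 9.5793.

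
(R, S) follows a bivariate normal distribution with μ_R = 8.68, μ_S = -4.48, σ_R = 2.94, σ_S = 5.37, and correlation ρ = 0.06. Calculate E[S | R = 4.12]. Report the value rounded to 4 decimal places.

E[S | R=x] = μ_S + ρ(σ_S/σ_R)(x − μ_R) for jointly normal variables.
E[S | R=4.12] = -4.48 + (0.06)·(5.37/2.94)·(4.12 − (8.68)) = -4.48 + (0.10959)·(-4.56) = -4.9797.

-4.9797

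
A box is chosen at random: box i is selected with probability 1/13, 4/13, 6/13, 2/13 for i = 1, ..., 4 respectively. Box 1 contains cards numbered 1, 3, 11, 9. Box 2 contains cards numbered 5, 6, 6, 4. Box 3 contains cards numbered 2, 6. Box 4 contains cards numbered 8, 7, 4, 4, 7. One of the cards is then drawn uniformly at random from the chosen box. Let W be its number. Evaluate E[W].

63/13

E[W | box 1] = (1+3+11+9)/4 = 6.
E[W | box 2] = (5+6+6+4)/4 = 21/4.
E[W | box 3] = (2+6)/2 = 4.
E[W | box 4] = (8+7+4+4+7)/5 = 6.
By the law of total expectation,
E[W] = (1/13)·(6) + (4/13)·(21/4) + (6/13)·(4) + (2/13)·(6) = 63/13.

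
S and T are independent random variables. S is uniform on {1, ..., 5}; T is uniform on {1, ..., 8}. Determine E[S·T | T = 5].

P(T = 5) = 1/8.
Summing ST·P(x,y) over outcomes with T = 5 gives 15/8.
E[S·T | T = 5] = (15/8) / (1/8) = 15.

15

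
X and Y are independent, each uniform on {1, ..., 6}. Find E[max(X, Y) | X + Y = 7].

5

P(X + Y = 7) = 1/6.
Summing max(X,Y)·P(x,y) over outcomes with X + Y = 7 gives 5/6.
E[max(X, Y) | X + Y = 7] = (5/6) / (1/6) = 5.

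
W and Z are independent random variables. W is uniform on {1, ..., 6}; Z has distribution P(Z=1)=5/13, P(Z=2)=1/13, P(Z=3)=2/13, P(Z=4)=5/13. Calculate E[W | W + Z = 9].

P(W + Z = 9) = 7/78.
Summing W·P(x,y) over outcomes with W + Z = 9 gives 37/78.
E[W | W + Z = 9] = (37/78) / (7/78) = 37/7.

37/7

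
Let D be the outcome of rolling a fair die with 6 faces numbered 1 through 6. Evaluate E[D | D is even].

Given D is even, D is equally likely to be any of {2, 4, 6}.
E[D | D is even] = (2 + 4 + 6) / 3 = 4.

4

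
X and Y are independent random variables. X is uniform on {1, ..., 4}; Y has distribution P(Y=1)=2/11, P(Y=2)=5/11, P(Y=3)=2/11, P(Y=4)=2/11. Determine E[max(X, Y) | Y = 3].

P(Y = 3) = 2/11.
Summing max(X,Y)·P(x,y) over outcomes with Y = 3 gives 13/22.
E[max(X, Y) | Y = 3] = (13/22) / (2/11) = 13/4.

13/4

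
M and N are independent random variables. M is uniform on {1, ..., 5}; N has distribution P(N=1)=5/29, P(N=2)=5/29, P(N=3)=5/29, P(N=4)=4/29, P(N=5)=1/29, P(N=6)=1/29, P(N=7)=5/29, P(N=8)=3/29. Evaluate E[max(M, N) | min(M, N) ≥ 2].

493/96

P(min(M, N) ≥ 2) = 96/145.
Summing max(M,N)·P(x,y) over outcomes with min(M, N) ≥ 2 gives 17/5.
E[max(M, N) | min(M, N) ≥ 2] = (17/5) / (96/145) = 493/96.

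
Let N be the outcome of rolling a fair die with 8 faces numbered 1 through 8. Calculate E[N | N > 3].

Given N > 3, N is equally likely to be any of {4, 5, 6, 7, 8}.
E[N | N > 3] = (4 + 5 + 6 + 7 + 8) / 5 = 6.

6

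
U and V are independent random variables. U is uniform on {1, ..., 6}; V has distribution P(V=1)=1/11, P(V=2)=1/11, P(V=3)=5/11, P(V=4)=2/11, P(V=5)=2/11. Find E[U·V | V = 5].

P(V = 5) = 2/11.
Summing UV·P(x,y) over outcomes with V = 5 gives 35/11.
E[U·V | V = 5] = (35/11) / (2/11) = 35/2.

35/2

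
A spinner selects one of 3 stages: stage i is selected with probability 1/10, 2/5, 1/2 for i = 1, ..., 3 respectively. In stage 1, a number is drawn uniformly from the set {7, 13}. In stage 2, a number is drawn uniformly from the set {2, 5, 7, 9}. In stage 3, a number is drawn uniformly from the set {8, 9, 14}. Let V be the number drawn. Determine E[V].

E[V | stage 1] = (7+13)/2 = 10.
E[V | stage 2] = (2+5+7+9)/4 = 23/4.
E[V | stage 3] = (8+9+14)/3 = 31/3.
By the law of total expectation,
E[V] = (1/10)·(10) + (2/5)·(23/4) + (1/2)·(31/3) = 127/15.

127/15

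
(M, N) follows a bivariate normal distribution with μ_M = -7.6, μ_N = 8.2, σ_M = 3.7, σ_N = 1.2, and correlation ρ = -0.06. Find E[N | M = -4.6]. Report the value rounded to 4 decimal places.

E[N | M=x] = μ_N + ρ(σ_N/σ_M)(x − μ_M) for jointly normal variables.
E[N | M=-4.6] = 8.2 + (-0.06)·(1.2/3.7)·(-4.6 − (-7.6)) = 8.2 + (-0.019459)·(3) = 8.1416.

8.1416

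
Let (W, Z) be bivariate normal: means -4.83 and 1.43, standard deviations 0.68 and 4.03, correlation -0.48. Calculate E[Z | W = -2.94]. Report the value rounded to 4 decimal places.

-3.9465

The regression of Z on W has slope ρ·σ_Z/σ_W and passes through (μ_W, μ_Z).
E[Z | W=-2.94] = 1.43 + (-0.48)·(4.03/0.68)·(-2.94 − (-4.83)) = 1.43 + (-2.8447)·(1.89) = -3.9465.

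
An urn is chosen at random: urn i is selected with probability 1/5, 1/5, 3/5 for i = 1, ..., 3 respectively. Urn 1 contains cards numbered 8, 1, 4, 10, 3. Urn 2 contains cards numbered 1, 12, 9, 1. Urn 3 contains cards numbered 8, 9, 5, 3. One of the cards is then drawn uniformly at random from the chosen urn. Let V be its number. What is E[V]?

E[V | urn 1] = (8+1+4+10+3)/5 = 26/5.
E[V | urn 2] = (1+12+9+1)/4 = 23/4.
E[V | urn 3] = (8+9+5+3)/4 = 25/4.
By the law of total expectation,
E[V] = (1/5)·(26/5) + (1/5)·(23/4) + (3/5)·(25/4) = 297/50.

297/50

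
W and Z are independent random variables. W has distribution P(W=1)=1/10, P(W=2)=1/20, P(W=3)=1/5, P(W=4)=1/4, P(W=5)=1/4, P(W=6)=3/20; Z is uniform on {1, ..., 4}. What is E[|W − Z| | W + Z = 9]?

P(W + Z = 9) = 1/10.
Summing |W−Z|·P(x,y) over outcomes with W + Z = 9 gives 7/40.
E[|W − Z| | W + Z = 9] = (7/40) / (1/10) = 7/4.

7/4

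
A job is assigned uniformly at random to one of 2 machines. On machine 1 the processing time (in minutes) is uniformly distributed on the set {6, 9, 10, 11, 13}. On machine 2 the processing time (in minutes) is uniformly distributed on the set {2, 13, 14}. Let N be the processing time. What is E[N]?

E[N | machine 1] = (6+9+10+11+13)/5 = 49/5.
E[N | machine 2] = (2+13+14)/3 = 29/3.
By the law of total expectation,
E[N] = (1/2)·(49/5) + (1/2)·(29/3) = 146/15.

146/15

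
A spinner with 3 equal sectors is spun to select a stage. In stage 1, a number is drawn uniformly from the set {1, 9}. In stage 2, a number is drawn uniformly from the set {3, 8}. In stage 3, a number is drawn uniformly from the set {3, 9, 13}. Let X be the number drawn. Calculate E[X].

113/18

E[X | stage 1] = (1+9)/2 = 5.
E[X | stage 2] = (3+8)/2 = 11/2.
E[X | stage 3] = (3+9+13)/3 = 25/3.
E[X] = (1/3)·(5) + (1/3)·(11/2) + (1/3)·(25/3) = 113/18.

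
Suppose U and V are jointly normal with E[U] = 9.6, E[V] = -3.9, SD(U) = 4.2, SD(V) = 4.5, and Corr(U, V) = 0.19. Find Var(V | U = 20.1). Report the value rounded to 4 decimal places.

The conditional variance in a bivariate normal is σ_V²(1 − ρ²), independent of x.
Var(V | U=20.1) = (4.5)²·(1 − (0.19)²) = 20.25·0.9639 = 19.5190.

19.5190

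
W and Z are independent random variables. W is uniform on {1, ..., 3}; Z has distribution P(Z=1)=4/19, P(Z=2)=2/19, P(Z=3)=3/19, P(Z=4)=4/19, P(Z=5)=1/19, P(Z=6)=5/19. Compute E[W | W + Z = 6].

P(W + Z = 6) = 8/57.
Summing W·P(x,y) over outcomes with W + Z = 6 gives 6/19.
E[W | W + Z = 6] = (6/19) / (8/57) = 9/4.

9/4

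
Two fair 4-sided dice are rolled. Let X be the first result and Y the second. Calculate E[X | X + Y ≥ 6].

Outcomes with X + Y ≥ 6: (2,4), (3,3), (3,4), (4,2), (4,3), (4,4), each with probability 1/16.
E[X | X + Y ≥ 6] = (2 + 3 + 3 + 4 + 4 + 4) / 6 = 10/3.

10/3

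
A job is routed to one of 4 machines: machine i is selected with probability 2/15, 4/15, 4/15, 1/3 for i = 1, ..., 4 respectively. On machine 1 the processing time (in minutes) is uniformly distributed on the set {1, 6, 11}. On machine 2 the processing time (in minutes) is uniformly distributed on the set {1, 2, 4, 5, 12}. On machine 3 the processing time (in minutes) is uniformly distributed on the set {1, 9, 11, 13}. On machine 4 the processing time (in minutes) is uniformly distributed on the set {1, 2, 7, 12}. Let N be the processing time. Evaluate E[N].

E[N | machine 1] = (1+6+11)/3 = 6.
E[N | machine 2] = (1+2+4+5+12)/5 = 24/5.
E[N | machine 3] = (1+9+11+13)/4 = 17/2.
E[N | machine 4] = (1+2+7+12)/4 = 11/2.
E[N] = (2/15)·(6) + (4/15)·(24/5) + (4/15)·(17/2) + (1/3)·(11/2) = 309/50.

309/50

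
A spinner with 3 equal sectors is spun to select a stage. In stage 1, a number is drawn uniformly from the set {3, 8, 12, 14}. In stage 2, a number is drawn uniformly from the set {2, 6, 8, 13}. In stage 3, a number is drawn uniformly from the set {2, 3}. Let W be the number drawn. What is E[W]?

19/3

E[W | stage 1] = (3+8+12+14)/4 = 37/4.
E[W | stage 2] = (2+6+8+13)/4 = 29/4.
E[W | stage 3] = (2+3)/2 = 5/2.
By the law of total expectation,
E[W] = (1/3)·(37/4) + (1/3)·(29/4) + (1/3)·(5/2) = 19/3.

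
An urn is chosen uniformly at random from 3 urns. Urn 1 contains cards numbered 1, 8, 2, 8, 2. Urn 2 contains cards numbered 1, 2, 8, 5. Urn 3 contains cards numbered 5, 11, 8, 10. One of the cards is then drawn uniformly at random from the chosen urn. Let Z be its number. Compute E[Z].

167/30

E[Z | urn 1] = (1+8+2+8+2)/5 = 21/5.
E[Z | urn 2] = (1+2+8+5)/4 = 4.
E[Z | urn 3] = (5+11+8+10)/4 = 17/2.
E[Z] = (1/3)·(21/5) + (1/3)·(4) + (1/3)·(17/2) = 167/30.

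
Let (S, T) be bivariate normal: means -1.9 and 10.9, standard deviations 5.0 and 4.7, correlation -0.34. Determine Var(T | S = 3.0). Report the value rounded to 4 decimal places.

The conditional variance in a bivariate normal is σ_T²(1 − ρ²), independent of x.
Var(T | S=3.0) = (4.7)²·(1 − (-0.34)²) = 22.09·0.8844 = 19.5364.

19.5364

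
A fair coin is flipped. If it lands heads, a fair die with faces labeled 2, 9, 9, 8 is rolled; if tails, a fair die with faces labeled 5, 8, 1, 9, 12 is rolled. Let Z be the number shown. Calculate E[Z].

E[Z | heads] = (2+9+9+8)/4 = 7.
E[Z | tails] = (5+8+1+9+12)/5 = 7.
E[Z] = (1/2)·(7) + (1/2)·(7) = 7.

7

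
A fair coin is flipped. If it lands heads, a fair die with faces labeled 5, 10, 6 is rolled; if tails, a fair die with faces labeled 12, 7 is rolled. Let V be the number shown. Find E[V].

33/4

E[V | heads] = (5+10+6)/3 = 7.
E[V | tails] = (12+7)/2 = 19/2.
E[V] = (1/2)·(7) + (1/2)·(19/2) = 33/4.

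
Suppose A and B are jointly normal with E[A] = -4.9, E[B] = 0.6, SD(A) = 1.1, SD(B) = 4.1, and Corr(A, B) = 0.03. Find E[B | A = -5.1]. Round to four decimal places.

0.5776

For a bivariate normal, E[B | A=x] = μ_B + ρ·(σ_B/σ_A)·(x − μ_A).
E[B | A=-5.1] = 0.6 + (0.03)·(4.1/1.1)·(-5.1 − (-4.9)) = 0.6 + (0.11182)·(-0.2) = 0.5776.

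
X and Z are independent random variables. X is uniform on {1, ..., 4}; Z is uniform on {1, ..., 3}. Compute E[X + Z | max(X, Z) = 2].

10/3

P(max(X, Z) = 2) = 1/4.
Summing (X+Z)·P(x,y) over outcomes with max(X, Z) = 2 gives 5/6.
E[X + Z | max(X, Z) = 2] = (5/6) / (1/4) = 10/3.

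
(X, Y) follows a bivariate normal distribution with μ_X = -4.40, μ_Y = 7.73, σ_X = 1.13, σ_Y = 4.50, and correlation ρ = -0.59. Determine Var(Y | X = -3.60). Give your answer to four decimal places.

For a bivariate normal, Var(Y | X=x) = σ_Y²(1 − ρ²).
Var(Y | X=-3.60) = (4.50)²·(1 − (-0.59)²) = 20.25·0.6519 = 13.2010.

13.2010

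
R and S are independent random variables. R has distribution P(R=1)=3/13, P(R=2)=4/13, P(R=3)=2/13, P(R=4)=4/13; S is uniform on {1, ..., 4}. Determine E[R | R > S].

17/5

P(R > S) = 5/13.
Summing R·P(x,y) over outcomes with R > S gives 17/13.
E[R | R > S] = (17/13) / (5/13) = 17/5.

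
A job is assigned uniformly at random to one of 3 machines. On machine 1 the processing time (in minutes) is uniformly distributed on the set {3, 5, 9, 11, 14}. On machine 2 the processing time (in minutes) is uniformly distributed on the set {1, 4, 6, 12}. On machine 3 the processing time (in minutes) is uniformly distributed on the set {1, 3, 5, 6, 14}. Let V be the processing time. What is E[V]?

E[V | machine 1] = (3+5+9+11+14)/5 = 42/5.
E[V | machine 2] = (1+4+6+12)/4 = 23/4.
E[V | machine 3] = (1+3+5+6+14)/5 = 29/5.
E[V] = (1/3)·(42/5) + (1/3)·(23/4) + (1/3)·(29/5) = 133/20.

133/20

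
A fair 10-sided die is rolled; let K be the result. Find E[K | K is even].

6

Given K is even, K is equally likely to be any of {2, 4, 6, 8, 10}.
E[K | K is even] = (2 + 4 + 6 + 8 + 10) / 5 = 6.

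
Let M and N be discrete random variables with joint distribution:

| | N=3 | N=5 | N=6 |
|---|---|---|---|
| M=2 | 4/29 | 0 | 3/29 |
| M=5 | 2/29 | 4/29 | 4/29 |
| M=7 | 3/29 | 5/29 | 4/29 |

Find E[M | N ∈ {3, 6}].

P(N ∈ {3, 6}) = 20/29.
Σ M·P over the event = 2·(4/29) + 2·(3/29) + 5·(2/29) + 5·(4/29) + 7·(3/29) + 7·(4/29) = 93/29.
E[M | N ∈ {3, 6}] = (93/29) / (20/29) = 93/20.

93/20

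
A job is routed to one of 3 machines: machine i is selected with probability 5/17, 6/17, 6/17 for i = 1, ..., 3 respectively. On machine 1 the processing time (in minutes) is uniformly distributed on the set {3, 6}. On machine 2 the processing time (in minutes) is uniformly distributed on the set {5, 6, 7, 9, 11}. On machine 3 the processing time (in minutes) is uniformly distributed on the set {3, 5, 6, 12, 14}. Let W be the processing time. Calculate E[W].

1161/170

E[W | machine 1] = (3+6)/2 = 9/2.
E[W | machine 2] = (5+6+7+9+11)/5 = 38/5.
E[W | machine 3] = (3+5+6+12+14)/5 = 8.
By the law of total expectation,
E[W] = (5/17)·(9/2) + (6/17)·(38/5) + (6/17)·(8) = 1161/170.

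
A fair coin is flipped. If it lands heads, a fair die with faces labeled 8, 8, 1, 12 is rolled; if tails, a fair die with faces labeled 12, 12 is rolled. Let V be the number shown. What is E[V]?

77/8

E[V | heads] = (8+8+1+12)/4 = 29/4.
E[V | tails] = (12+12)/2 = 12.
By the law of total expectation,
E[V] = (1/2)·(29/4) + (1/2)·(12) = 77/8.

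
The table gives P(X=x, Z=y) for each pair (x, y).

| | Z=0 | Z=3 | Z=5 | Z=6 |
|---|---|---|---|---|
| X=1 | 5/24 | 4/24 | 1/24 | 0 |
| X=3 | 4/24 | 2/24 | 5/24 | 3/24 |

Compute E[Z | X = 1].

17/10

P(X = 1) = 5/12.
Σ Z·P over the event = 0·(5/24) + 3·(4/24) + 5·(1/24) = 17/24.
E[Z | X = 1] = (17/24) / (5/12) = 17/10.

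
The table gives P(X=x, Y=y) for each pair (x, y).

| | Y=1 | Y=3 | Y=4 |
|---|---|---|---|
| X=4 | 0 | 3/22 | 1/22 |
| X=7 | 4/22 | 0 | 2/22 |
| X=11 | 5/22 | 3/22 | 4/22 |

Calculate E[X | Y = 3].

15/2

P(Y = 3) = 3/11.
Σ X·P over the event = 4·(3/22) + 11·(3/22) = 45/22.
E[X | Y = 3] = (45/22) / (3/11) = 15/2.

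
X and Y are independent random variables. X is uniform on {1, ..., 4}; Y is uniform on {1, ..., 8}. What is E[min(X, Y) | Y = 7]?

Outcomes with Y = 7: (1,7), (2,7), (3,7), (4,7), each with probability 1/32.
E[min(X, Y) | Y = 7] = (1 + 2 + 3 + 4) / 4 = 5/2.

5/2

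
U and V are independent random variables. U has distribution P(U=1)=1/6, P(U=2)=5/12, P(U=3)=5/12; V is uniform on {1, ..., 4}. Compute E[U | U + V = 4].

9/4

P(U + V = 4) = 1/4.
Summing U·P(x,y) over outcomes with U + V = 4 gives 9/16.
E[U | U + V = 4] = (9/16) / (1/4) = 9/4.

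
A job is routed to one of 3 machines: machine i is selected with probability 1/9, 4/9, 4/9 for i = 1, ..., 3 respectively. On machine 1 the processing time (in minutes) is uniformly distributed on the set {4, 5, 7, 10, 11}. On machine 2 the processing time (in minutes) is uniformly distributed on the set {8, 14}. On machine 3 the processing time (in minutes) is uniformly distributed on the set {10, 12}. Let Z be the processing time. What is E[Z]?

E[Z | machine 1] = (4+5+7+10+11)/5 = 37/5.
E[Z | machine 2] = (8+14)/2 = 11.
E[Z | machine 3] = (10+12)/2 = 11.
By the law of total expectation,
E[Z] = (1/9)·(37/5) + (4/9)·(11) + (4/9)·(11) = 53/5.

53/5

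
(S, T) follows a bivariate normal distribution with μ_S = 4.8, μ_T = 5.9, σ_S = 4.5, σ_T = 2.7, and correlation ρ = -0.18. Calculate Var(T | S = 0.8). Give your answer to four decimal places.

7.0538

For a bivariate normal, Var(T | S=x) = σ_T²(1 − ρ²).
Var(T | S=0.8) = (2.7)²·(1 − (-0.18)²) = 7.29·0.9676 = 7.0538.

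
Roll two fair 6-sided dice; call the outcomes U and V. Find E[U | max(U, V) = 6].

P(max(U, V) = 6) = 11/36.
Summing U·P(x,y) over outcomes with max(U, V) = 6 gives 17/12.
E[U | max(U, V) = 6] = (17/12) / (11/36) = 51/11.

51/11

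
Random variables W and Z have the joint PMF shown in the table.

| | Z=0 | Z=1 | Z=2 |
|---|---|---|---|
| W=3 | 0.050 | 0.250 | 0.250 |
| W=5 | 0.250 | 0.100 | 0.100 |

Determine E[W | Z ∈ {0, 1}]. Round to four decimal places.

4.0769

P(Z ∈ {0, 1}) = 0.650.
Σ W·P over the event = 3·(0.050) + 3·(0.250) + 5·(0.250) + 5·(0.100) = 2.650.
E[W | Z ∈ {0, 1}] = (2.650) / (0.650) = 4.0769.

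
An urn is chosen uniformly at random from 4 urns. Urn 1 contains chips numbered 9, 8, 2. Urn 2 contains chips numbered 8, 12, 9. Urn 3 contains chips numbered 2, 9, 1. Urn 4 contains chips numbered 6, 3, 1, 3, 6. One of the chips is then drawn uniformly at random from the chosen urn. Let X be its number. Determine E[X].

E[X | urn 1] = (9+8+2)/3 = 19/3.
E[X | urn 2] = (8+12+9)/3 = 29/3.
E[X | urn 3] = (2+9+1)/3 = 4.
E[X | urn 4] = (6+3+1+3+6)/5 = 19/5.
By the law of total expectation,
E[X] = (1/4)·(19/3) + (1/4)·(29/3) + (1/4)·(4) + (1/4)·(19/5) = 119/20.

119/20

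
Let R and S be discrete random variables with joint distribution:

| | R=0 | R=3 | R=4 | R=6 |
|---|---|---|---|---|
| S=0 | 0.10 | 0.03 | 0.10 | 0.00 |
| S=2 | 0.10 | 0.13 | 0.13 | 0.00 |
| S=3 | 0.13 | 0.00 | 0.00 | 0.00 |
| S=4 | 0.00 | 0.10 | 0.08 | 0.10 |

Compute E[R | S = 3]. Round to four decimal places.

P(S = 3) = 0.13.
Σ R·P over the event = 0·(0.13) = 0.00.
E[R | S = 3] = (0.00) / (0.13) = 0.0000.

0.0000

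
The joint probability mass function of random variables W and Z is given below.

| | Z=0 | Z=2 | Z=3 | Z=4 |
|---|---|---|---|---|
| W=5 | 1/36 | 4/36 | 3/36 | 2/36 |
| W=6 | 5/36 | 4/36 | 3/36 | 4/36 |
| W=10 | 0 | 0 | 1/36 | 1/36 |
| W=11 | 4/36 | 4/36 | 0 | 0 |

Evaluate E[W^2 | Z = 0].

P(Z = 0) = 5/18.
Summing W^2·P(W=x,Z=y) over the conditioning event gives 689/36.
E[W^2 | Z = 0] = (689/36) / (5/18) = 689/10.

689/10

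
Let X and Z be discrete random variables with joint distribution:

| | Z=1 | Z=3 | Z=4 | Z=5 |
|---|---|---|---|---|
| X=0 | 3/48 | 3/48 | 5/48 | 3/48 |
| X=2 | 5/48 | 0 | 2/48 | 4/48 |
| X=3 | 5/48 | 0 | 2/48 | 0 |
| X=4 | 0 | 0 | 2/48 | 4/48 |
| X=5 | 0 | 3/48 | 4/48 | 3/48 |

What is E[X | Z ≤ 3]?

P(Z ≤ 3) = 19/48.
Summing X·P(X=x,Z=y) over the conditioning event gives 5/6.
E[X | Z ≤ 3] = (5/6) / (19/48) = 40/19.

40/19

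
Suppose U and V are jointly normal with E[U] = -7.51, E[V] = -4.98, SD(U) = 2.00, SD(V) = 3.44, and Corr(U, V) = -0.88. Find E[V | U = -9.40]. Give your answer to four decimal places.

The regression of V on U has slope ρ·σ_V/σ_U and passes through (μ_U, μ_V).
E[V | U=-9.40] = -4.98 + (-0.88)·(3.44/2.00)·(-9.40 − (-7.51)) = -4.98 + (-1.5136)·(-1.89) = -2.1193.

-2.1193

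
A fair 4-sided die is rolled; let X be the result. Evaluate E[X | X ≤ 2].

Given X ≤ 2, X is equally likely to be any of {1, 2}.
E[X | X ≤ 2] = (1 + 2) / 2 = 3/2.

3/2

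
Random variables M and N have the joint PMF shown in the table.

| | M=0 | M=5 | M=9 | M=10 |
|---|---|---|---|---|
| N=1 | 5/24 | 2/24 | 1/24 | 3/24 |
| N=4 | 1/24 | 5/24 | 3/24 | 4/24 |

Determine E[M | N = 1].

P(N = 1) = 11/24.
Σ M·P over the event = 0·(5/24) + 5·(2/24) + 9·(1/24) + 10·(3/24) = 49/24.
E[M | N = 1] = (49/24) / (11/24) = 49/11.

49/11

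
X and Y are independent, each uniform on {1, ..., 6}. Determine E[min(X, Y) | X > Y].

P(X > Y) = 5/12.
Summing min(X,Y)·P(x,y) over outcomes with X > Y gives 35/36.
E[min(X, Y) | X > Y] = (35/36) / (5/12) = 7/3.

7/3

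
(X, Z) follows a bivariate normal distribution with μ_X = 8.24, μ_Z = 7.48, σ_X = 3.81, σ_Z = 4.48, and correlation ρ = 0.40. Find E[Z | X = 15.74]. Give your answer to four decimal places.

E[Z | X=x] = μ_Z + ρ(σ_Z/σ_X)(x − μ_X) for jointly normal variables.
E[Z | X=15.74] = 7.48 + (0.40)·(4.48/3.81)·(15.74 − (8.24)) = 7.48 + (0.47034)·(7.5) = 11.0076.

11.0076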